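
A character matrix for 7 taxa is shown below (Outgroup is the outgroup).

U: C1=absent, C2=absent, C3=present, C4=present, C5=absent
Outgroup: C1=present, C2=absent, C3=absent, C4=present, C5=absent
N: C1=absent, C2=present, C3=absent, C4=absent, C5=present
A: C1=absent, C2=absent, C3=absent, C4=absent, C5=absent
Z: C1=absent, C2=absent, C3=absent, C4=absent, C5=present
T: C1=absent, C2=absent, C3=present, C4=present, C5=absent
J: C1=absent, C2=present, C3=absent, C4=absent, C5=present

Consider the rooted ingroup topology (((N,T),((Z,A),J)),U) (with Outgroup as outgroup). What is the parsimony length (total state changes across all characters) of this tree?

Map each character onto (((N,T),((Z,A),J)),U) (rooted by Outgroup) and count the minimum state changes it requires (Fitch parsimony):
C1: 1; C2: 2; C3: 2; C4: 2; C5: 3.
Total tree length = 10.

10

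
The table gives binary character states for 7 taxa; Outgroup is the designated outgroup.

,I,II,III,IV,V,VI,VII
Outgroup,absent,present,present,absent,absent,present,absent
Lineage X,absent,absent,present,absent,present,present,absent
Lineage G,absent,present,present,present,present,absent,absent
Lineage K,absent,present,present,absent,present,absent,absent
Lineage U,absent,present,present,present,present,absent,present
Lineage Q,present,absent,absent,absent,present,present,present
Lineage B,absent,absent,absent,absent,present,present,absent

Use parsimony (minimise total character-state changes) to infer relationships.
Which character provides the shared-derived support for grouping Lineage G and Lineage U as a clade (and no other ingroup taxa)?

IV

Character polarity is set by the outgroup: the derived state is whichever differs from the outgroup's state, so for II, III, VI the derived state is 'absent', and for the remaining characters it is 'present'.
I: derived state 'present' in Lineage Q only — an autapomorphy, so it tells us nothing about relationships among taxa.
Only Lineage B, Lineage Q, and Lineage X show the derived state 'absent' for II, supporting them as a clade.
III: derived state 'absent' in Lineage B and Lineage Q only — synapomorphy for {Lineage B, Lineage Q}.
Only Lineage G and Lineage U show the derived state 'present' for IV, supporting them as a clade.
V (derived state 'present') is shared by all ingroup taxa — unites the whole ingroup.
Only Lineage G, Lineage K, and Lineage U show the derived state 'absent' for VI, supporting them as a clade.
VII groups Lineage Q and Lineage U, which is incompatible with the clades supported by the remaining characters; treating it as convergent (homoplasy) costs fewer steps than any alternative tree.
Most parsimonious ingroup topology: ((Lineage X,(Lineage Q,Lineage B)),((Lineage G,Lineage U),Lineage K)).
The clade {Lineage G, Lineage U} is supported by IV: its derived state 'present' occurs in exactly those taxa and in no other taxon (including the outgroup).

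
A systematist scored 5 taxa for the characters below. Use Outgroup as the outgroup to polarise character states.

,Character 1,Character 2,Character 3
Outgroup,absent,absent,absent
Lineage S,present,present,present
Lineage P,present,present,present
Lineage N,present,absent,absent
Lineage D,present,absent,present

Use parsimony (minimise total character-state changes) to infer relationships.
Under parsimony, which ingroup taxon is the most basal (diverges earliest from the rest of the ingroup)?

Lineage N

The outgroup has state 'absent' for every character, so 'present' is the derived state throughout.
All ingroup taxa share the derived state 'present' for Character 1; it defines the ingroup but does not resolve relationships within it.
Character 2: derived state 'present' in Lineage P and Lineage S only — synapomorphy for {Lineage P, Lineage S}.
Character 3: derived state 'present' in Lineage D, Lineage P, and Lineage S only — synapomorphy for {Lineage D, Lineage P, Lineage S}.
Most parsimonious ingroup topology: (((Lineage S,Lineage P),Lineage D),Lineage N).
Lineage N is sister to the clade containing all other ingroup taxa, so it is the earliest-diverging (most basal) ingroup lineage.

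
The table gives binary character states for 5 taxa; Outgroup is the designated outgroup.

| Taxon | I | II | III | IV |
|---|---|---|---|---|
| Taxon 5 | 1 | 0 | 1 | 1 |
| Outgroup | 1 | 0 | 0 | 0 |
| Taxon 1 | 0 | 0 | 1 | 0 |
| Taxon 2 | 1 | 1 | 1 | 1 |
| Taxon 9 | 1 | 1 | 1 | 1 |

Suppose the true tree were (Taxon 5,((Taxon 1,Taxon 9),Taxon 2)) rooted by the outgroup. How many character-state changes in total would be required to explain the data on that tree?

6

Map each character onto (Taxon 5,((Taxon 1,Taxon 9),Taxon 2)) (rooted by Outgroup) and count the minimum state changes it requires (Fitch parsimony):
I: 1; II: 2; III: 1; IV: 2.
Total tree length = 6.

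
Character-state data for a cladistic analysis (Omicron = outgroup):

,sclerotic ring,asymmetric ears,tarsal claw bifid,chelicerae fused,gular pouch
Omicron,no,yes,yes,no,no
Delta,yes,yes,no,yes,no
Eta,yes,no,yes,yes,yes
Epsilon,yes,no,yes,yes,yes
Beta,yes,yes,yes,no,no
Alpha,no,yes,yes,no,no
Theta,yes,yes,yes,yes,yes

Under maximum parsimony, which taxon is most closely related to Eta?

Character polarity is set by the outgroup: the derived state is whichever differs from the outgroup's state, so for asymmetric ears, tarsal claw bifid the derived state is 'no', and for the remaining characters it is 'yes'.
Only Beta, Delta, Epsilon, Eta, and Theta show the derived state 'yes' for sclerotic ring, supporting them as a clade.
asymmetric ears (derived state 'no') is shared by Epsilon and Eta — a synapomorphy uniting that clade.
tarsal claw bifid: derived state 'no' in Delta only — an autapomorphy, so it tells us nothing about relationships among taxa.
chelicerae fused: derived state 'yes' in Delta, Epsilon, Eta, and Theta only — synapomorphy for {Delta, Epsilon, Eta, Theta}.
gular pouch (derived state 'yes') is shared by Epsilon, Eta, and Theta — a synapomorphy uniting that clade.
Most parsimonious ingroup topology: (((Delta,((Eta,Epsilon),Theta)),Beta),Alpha).
Eta and Epsilon form a cherry on this tree, so they are sister taxa.

Epsilon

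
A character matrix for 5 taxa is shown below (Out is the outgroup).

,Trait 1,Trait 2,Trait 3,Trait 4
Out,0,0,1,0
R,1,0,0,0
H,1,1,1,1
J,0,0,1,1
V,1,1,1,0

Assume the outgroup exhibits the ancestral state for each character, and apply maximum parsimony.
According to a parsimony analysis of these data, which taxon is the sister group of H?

Character polarity is set by the outgroup: the derived state is whichever differs from the outgroup's state, so for Trait 3 the derived state is '0', and for the remaining characters it is '1'.
Trait 1 (derived state '1') is shared by H, R, and V — a synapomorphy uniting that clade.
Trait 2: derived state '1' in H and V only — synapomorphy for {H, V}.
Trait 3: derived state '0' in R only — an autapomorphy, so it tells us nothing about relationships among taxa.
Trait 4 groups H and J, which is incompatible with the clades supported by the remaining characters; treating it as convergent (homoplasy) costs fewer steps than any alternative tree.
Most parsimonious ingroup topology: ((R,(H,V)),J).
H and V form a cherry on this tree, so they are sister taxa.

V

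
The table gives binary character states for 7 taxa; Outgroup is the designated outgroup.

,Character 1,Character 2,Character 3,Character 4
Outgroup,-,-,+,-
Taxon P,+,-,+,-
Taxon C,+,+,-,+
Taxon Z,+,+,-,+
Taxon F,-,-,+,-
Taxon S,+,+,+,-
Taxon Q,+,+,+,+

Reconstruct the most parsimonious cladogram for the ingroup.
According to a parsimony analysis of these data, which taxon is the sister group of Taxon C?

Character polarity is set by the outgroup: the derived state is whichever differs from the outgroup's state, so for Character 3 the derived state is '-', and for the remaining characters it is '+'.
Character 1 (derived state '+') is shared by Taxon C, Taxon P, Taxon Q, Taxon S, and Taxon Z — a synapomorphy uniting that clade.
Character 2 (derived state '+') is shared by Taxon C, Taxon Q, Taxon S, and Taxon Z — a synapomorphy uniting that clade.
Character 3: derived state '-' in Taxon C and Taxon Z only — synapomorphy for {Taxon C, Taxon Z}.
Character 4 (derived state '+') is shared by Taxon C, Taxon Q, and Taxon Z — a synapomorphy uniting that clade.
Most parsimonious ingroup topology: ((Taxon P,(((Taxon C,Taxon Z),Taxon Q),Taxon S)),Taxon F).
Taxon C and Taxon Z form a cherry on this tree, so they are sister taxa.

Taxon Z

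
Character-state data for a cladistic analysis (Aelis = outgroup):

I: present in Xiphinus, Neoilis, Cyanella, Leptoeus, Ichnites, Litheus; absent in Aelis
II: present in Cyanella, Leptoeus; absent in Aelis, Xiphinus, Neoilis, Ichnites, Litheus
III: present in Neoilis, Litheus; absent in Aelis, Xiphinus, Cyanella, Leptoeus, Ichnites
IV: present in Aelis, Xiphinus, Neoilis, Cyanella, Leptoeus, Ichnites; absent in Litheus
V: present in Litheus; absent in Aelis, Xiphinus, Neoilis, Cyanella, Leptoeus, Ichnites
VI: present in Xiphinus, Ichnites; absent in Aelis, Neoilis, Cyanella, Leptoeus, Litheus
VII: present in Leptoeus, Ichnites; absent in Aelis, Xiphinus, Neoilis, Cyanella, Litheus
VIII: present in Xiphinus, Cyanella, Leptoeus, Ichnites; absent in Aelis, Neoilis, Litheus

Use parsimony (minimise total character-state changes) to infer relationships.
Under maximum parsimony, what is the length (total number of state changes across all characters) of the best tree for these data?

Character polarity is set by the outgroup: the derived state is whichever differs from the outgroup's state, so for IV the derived state is 'absent', and for the remaining characters it is 'present'.
All ingroup taxa share the derived state 'present' for I; it defines the ingroup but does not resolve relationships within it.
II (derived state 'present') is shared by Cyanella and Leptoeus — a synapomorphy uniting that clade.
III (derived state 'present') is shared by Litheus and Neoilis — a synapomorphy uniting that clade.
IV: derived state 'absent' in Litheus only — an autapomorphy, so it tells us nothing about relationships among taxa.
V (derived state 'present') is unique to Litheus (autapomorphy; uninformative for grouping).
VI (derived state 'present') is shared by Ichnites and Xiphinus — a synapomorphy uniting that clade.
VII (state 'present') occurs in Ichnites and Leptoeus but conflicts with the nesting implied by the other characters — most parsimoniously interpreted as homoplasy.
VIII: derived state 'present' in Cyanella, Ichnites, Leptoeus, and Xiphinus only — synapomorphy for {Cyanella, Ichnites, Leptoeus, Xiphinus}.
Most parsimonious ingroup topology: (((Xiphinus,Ichnites),(Cyanella,Leptoeus)),(Neoilis,Litheus)).
Changes per character on this tree: I: 1; II: 1; III: 1; IV: 1; V: 1; VI: 1; VII: 2; VIII: 1.
Total = 9.

9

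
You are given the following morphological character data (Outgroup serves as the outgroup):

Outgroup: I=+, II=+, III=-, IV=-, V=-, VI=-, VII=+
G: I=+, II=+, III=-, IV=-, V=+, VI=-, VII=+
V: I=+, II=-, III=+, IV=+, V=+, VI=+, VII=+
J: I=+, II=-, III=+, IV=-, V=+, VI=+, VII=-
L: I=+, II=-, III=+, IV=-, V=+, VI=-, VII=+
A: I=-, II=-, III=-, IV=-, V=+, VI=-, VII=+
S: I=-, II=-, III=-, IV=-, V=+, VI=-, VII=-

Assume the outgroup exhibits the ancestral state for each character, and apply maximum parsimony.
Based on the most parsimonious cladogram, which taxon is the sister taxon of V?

Character polarity is set by the outgroup: the derived state is whichever differs from the outgroup's state, so for I, II, VII the derived state is '-', and for the remaining characters it is '+'.
Only A and S show the derived state '-' for I, supporting them as a clade.
Only A, J, L, S, and V show the derived state '-' for II, supporting them as a clade.
III (derived state '+') is shared by J, L, and V — a synapomorphy uniting that clade.
IV (derived state '+') is unique to V (autapomorphy; uninformative for grouping).
All ingroup taxa share the derived state '+' for V; it defines the ingroup but does not resolve relationships within it.
Only J and V show the derived state '+' for VI, supporting them as a clade.
VII groups J and S, which is incompatible with the clades supported by the remaining characters; treating it as convergent (homoplasy) costs fewer steps than any alternative tree.
Most parsimonious ingroup topology: (G,(((V,J),L),(A,S))).
V and J form a cherry on this tree, so they are sister taxa.

J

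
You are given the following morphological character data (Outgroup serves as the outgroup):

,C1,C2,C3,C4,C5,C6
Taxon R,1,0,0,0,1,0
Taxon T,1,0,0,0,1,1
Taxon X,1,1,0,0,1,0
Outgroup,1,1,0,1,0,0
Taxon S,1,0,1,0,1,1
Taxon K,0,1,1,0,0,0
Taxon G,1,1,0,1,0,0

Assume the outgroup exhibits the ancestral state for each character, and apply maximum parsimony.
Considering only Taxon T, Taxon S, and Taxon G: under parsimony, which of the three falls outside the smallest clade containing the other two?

Taxon G

Character polarity is set by the outgroup: the derived state is whichever differs from the outgroup's state, so for C1, C2, C4 the derived state is '0', and for the remaining characters it is '1'.
C1: derived state '0' in Taxon K only — an autapomorphy, so it tells us nothing about relationships among taxa.
C2 (derived state '0') is shared by Taxon R, Taxon S, and Taxon T — a synapomorphy uniting that clade.
C3 groups Taxon K and Taxon S, which is incompatible with the clades supported by the remaining characters; treating it as convergent (homoplasy) costs fewer steps than any alternative tree.
C4 (derived state '0') is shared by Taxon K, Taxon R, Taxon S, Taxon T, and Taxon X — a synapomorphy uniting that clade.
C5 (derived state '1') is shared by Taxon R, Taxon S, Taxon T, and Taxon X — a synapomorphy uniting that clade.
Only Taxon S and Taxon T show the derived state '1' for C6, supporting them as a clade.
Most parsimonious ingroup topology: (((((Taxon S,Taxon T),Taxon R),Taxon X),Taxon K),Taxon G).
Taxon S and Taxon T share a more recent common ancestor with each other than either does with Taxon G, so Taxon G is the least closely related of the three.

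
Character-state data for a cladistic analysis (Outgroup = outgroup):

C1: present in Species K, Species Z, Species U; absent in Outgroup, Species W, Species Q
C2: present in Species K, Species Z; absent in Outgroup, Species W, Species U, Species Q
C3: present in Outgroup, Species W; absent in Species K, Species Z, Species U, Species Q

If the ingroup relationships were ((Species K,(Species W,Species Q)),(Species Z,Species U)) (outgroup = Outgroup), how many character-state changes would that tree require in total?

Map each character onto ((Species K,(Species W,Species Q)),(Species Z,Species U)) (rooted by Outgroup) and count the minimum state changes it requires (Fitch parsimony):
C1: 2; C2: 2; C3: 2.
Total tree length = 6.

6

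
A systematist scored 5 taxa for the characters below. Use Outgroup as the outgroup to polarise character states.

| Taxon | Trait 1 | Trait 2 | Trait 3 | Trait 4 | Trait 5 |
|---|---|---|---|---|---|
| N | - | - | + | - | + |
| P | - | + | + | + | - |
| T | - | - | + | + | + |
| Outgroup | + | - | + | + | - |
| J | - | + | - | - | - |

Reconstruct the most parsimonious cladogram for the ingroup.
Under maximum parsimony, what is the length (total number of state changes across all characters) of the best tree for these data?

Character polarity is set by the outgroup: the derived state is whichever differs from the outgroup's state, so for Trait 1, Trait 3, Trait 4 the derived state is '-', and for the remaining characters it is '+'.
Trait 1 (derived state '-') is shared by all ingroup taxa — unites the whole ingroup.
Trait 2: derived state '+' in J and P only — synapomorphy for {J, P}.
Trait 3: derived state '-' in J only — an autapomorphy, so it tells us nothing about relationships among taxa.
Trait 4 (state '-') occurs in J and N but conflicts with the nesting implied by the other characters — most parsimoniously interpreted as homoplasy.
Trait 5: derived state '+' in N and T only — synapomorphy for {N, T}.
Most parsimonious ingroup topology: ((N,T),(P,J)).
Changes per character on this tree: Trait 1: 1; Trait 2: 1; Trait 3: 1; Trait 4: 2; Trait 5: 1.
Total = 6.

6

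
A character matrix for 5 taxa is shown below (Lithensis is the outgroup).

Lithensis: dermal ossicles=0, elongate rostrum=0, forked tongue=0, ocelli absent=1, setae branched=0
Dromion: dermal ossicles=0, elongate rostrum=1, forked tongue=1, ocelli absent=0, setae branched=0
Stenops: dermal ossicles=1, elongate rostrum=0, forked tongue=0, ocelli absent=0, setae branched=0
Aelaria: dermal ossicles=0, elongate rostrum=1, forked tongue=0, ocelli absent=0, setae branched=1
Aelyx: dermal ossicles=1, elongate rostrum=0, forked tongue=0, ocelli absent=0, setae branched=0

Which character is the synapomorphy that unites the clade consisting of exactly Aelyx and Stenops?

Character polarity is set by the outgroup: the derived state is whichever differs from the outgroup's state, so for ocelli absent the derived state is '0', and for the remaining characters it is '1'.
dermal ossicles: derived state '1' in Aelyx and Stenops only — synapomorphy for {Aelyx, Stenops}.
elongate rostrum: derived state '1' in Aelaria and Dromion only — synapomorphy for {Aelaria, Dromion}.
forked tongue (derived state '1') is unique to Dromion (autapomorphy; uninformative for grouping).
ocelli absent (derived state '0') is shared by all ingroup taxa — unites the whole ingroup.
setae branched (derived state '1') is unique to Aelaria (autapomorphy; uninformative for grouping).
Most parsimonious ingroup topology: ((Dromion,Aelaria),(Stenops,Aelyx)).
The clade {Aelyx, Stenops} is supported by dermal ossicles: its derived state '1' occurs in exactly those taxa and in no other taxon (including the outgroup).

dermal ossicles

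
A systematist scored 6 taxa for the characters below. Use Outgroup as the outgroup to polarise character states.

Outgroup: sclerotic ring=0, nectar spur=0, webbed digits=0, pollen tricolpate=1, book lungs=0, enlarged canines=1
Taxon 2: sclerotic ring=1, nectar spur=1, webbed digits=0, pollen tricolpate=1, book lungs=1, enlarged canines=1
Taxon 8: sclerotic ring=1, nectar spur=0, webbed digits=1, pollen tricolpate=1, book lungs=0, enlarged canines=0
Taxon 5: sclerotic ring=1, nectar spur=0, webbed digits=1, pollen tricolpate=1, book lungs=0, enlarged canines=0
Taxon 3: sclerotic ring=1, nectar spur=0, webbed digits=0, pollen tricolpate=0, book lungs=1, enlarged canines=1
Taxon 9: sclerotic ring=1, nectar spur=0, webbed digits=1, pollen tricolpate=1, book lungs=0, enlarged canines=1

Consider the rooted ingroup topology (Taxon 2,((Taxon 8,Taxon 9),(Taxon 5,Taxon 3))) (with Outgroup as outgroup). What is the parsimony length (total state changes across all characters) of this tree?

9

Map each character onto (Taxon 2,((Taxon 8,Taxon 9),(Taxon 5,Taxon 3))) (rooted by Outgroup) and count the minimum state changes it requires (Fitch parsimony):
sclerotic ring: 1; nectar spur: 1; webbed digits: 2; pollen tricolpate: 1; book lungs: 2; enlarged canines: 2.
Total tree length = 9.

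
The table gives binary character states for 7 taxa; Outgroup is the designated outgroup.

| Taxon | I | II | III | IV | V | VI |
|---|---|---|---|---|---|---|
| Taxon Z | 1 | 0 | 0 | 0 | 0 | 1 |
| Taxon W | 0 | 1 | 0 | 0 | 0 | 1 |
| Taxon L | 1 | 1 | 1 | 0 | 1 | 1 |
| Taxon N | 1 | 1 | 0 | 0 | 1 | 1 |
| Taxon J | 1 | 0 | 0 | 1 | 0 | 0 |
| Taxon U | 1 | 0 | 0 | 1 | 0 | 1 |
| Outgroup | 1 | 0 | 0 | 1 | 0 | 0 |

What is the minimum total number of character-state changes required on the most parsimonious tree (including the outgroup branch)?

Character polarity is set by the outgroup: the derived state is whichever differs from the outgroup's state, so for I, IV the derived state is '0', and for the remaining characters it is '1'.
I (derived state '0') is unique to Taxon W (autapomorphy; uninformative for grouping).
II: derived state '1' in Taxon L, Taxon N, and Taxon W only — synapomorphy for {Taxon L, Taxon N, Taxon W}.
III (derived state '1') is unique to Taxon L (autapomorphy; uninformative for grouping).
IV (derived state '0') is shared by Taxon L, Taxon N, Taxon W, and Taxon Z — a synapomorphy uniting that clade.
V (derived state '1') is shared by Taxon L and Taxon N — a synapomorphy uniting that clade.
VI: derived state '1' in Taxon L, Taxon N, Taxon U, Taxon W, and Taxon Z only — synapomorphy for {Taxon L, Taxon N, Taxon U, Taxon W, Taxon Z}.
Most parsimonious ingroup topology: (((Taxon Z,(Taxon W,(Taxon L,Taxon N))),Taxon U),Taxon J).
Changes per character on this tree: I: 1; II: 1; III: 1; IV: 1; V: 1; VI: 1.
Total = 6.

6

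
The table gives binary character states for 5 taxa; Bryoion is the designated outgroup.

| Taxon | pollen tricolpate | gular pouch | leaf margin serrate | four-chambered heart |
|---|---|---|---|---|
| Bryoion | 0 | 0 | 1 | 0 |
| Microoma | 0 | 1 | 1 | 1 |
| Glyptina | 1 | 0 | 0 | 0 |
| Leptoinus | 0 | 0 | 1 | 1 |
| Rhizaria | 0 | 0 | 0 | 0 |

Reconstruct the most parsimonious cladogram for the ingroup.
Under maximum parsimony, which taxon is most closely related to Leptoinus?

Microoma

Character polarity is set by the outgroup: the derived state is whichever differs from the outgroup's state, so for leaf margin serrate the derived state is '0', and for the remaining characters it is '1'.
pollen tricolpate (derived state '1') is unique to Glyptina (autapomorphy; uninformative for grouping).
gular pouch (derived state '1') is unique to Microoma (autapomorphy; uninformative for grouping).
Only Glyptina and Rhizaria show the derived state '0' for leaf margin serrate, supporting them as a clade.
Only Leptoinus and Microoma show the derived state '1' for four-chambered heart, supporting them as a clade.
Most parsimonious ingroup topology: ((Microoma,Leptoinus),(Glyptina,Rhizaria)).
Leptoinus and Microoma form a cherry on this tree, so they are sister taxa.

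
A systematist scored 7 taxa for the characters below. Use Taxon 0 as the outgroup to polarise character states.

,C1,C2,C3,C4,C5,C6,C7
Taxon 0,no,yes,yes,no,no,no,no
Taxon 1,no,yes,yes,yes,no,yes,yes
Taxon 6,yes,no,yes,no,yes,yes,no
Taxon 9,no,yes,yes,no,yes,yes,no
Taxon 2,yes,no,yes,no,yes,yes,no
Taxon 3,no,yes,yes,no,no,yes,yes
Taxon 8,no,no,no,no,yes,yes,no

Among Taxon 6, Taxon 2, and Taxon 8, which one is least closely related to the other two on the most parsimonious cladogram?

Taxon 8

Character polarity is set by the outgroup: the derived state is whichever differs from the outgroup's state, so for C2, C3 the derived state is 'no', and for the remaining characters it is 'yes'.
C1 (derived state 'yes') is shared by Taxon 2 and Taxon 6 — a synapomorphy uniting that clade.
C2: derived state 'no' in Taxon 2, Taxon 6, and Taxon 8 only — synapomorphy for {Taxon 2, Taxon 6, Taxon 8}.
C3 (derived state 'no') is unique to Taxon 8 (autapomorphy; uninformative for grouping).
C4: derived state 'yes' in Taxon 1 only — an autapomorphy, so it tells us nothing about relationships among taxa.
Only Taxon 2, Taxon 6, Taxon 8, and Taxon 9 show the derived state 'yes' for C5, supporting them as a clade.
All ingroup taxa share the derived state 'yes' for C6; it defines the ingroup but does not resolve relationships within it.
C7: derived state 'yes' in Taxon 1 and Taxon 3 only — synapomorphy for {Taxon 1, Taxon 3}.
Most parsimonious ingroup topology: ((Taxon 1,Taxon 3),(((Taxon 6,Taxon 2),Taxon 8),Taxon 9)).
Taxon 2 and Taxon 6 share a more recent common ancestor with each other than either does with Taxon 8, so Taxon 8 is the least closely related of the three.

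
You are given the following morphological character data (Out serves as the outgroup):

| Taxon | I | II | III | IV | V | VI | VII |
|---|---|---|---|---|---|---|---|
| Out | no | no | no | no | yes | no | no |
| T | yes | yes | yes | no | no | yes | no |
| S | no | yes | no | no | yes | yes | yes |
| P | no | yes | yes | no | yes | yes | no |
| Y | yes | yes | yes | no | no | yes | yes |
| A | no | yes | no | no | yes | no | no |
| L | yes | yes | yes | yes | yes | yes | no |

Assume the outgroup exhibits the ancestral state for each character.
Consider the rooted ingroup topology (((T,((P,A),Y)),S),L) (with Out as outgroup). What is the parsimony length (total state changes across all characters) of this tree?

14

Map each character onto (((T,((P,A),Y)),S),L) (rooted by Out) and count the minimum state changes it requires (Fitch parsimony):
I: 3; II: 1; III: 3; IV: 1; V: 2; VI: 2; VII: 2.
Total tree length = 14.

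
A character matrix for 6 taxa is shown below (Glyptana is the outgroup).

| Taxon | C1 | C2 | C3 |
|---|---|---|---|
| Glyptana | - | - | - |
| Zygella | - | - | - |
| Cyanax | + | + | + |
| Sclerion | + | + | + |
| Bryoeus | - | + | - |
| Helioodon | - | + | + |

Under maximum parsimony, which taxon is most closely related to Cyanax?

Sclerion

The outgroup has state '-' for every character, so '+' is the derived state throughout.
Only Cyanax and Sclerion show the derived state '+' for C1, supporting them as a clade.
C2: derived state '+' in Bryoeus, Cyanax, Helioodon, and Sclerion only — synapomorphy for {Bryoeus, Cyanax, Helioodon, Sclerion}.
Only Cyanax, Helioodon, and Sclerion show the derived state '+' for C3, supporting them as a clade.
Most parsimonious ingroup topology: (((Helioodon,(Sclerion,Cyanax)),Bryoeus),Zygella).
Cyanax and Sclerion form a cherry on this tree, so they are sister taxa.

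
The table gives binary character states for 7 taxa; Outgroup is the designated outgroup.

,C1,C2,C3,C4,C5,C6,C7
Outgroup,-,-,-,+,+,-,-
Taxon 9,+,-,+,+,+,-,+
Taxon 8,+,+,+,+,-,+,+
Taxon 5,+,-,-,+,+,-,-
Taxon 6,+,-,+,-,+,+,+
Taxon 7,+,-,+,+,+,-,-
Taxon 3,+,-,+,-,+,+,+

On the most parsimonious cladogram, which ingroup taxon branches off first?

Taxon 5

Character polarity is set by the outgroup: the derived state is whichever differs from the outgroup's state, so for C4, C5 the derived state is '-', and for the remaining characters it is '+'.
All ingroup taxa share the derived state '+' for C1; it defines the ingroup but does not resolve relationships within it.
C2: derived state '+' in Taxon 8 only — an autapomorphy, so it tells us nothing about relationships among taxa.
C3: derived state '+' in Taxon 3, Taxon 6, Taxon 7, Taxon 8, and Taxon 9 only — synapomorphy for {Taxon 3, Taxon 6, Taxon 7, Taxon 8, Taxon 9}.
C4 (derived state '-') is shared by Taxon 3 and Taxon 6 — a synapomorphy uniting that clade.
C5: derived state '-' in Taxon 8 only — an autapomorphy, so it tells us nothing about relationships among taxa.
Only Taxon 3, Taxon 6, and Taxon 8 show the derived state '+' for C6, supporting them as a clade.
Only Taxon 3, Taxon 6, Taxon 8, and Taxon 9 show the derived state '+' for C7, supporting them as a clade.
Most parsimonious ingroup topology: (((Taxon 9,(Taxon 8,(Taxon 6,Taxon 3))),Taxon 7),Taxon 5).
Taxon 5 is sister to the clade containing all other ingroup taxa, so it is the earliest-diverging (most basal) ingroup lineage.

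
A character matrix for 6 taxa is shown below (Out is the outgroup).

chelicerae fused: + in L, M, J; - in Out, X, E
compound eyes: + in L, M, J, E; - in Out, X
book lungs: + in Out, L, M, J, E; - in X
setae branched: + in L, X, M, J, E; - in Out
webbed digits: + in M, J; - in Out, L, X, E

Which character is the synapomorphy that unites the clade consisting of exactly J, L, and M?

chelicerae fused

Character polarity is set by the outgroup: the derived state is whichever differs from the outgroup's state, so for book lungs the derived state is '-', and for the remaining characters it is '+'.
chelicerae fused: derived state '+' in J, L, and M only — synapomorphy for {J, L, M}.
compound eyes (derived state '+') is shared by E, J, L, and M — a synapomorphy uniting that clade.
book lungs: derived state '-' in X only — an autapomorphy, so it tells us nothing about relationships among taxa.
setae branched (derived state '+') is shared by all ingroup taxa — unites the whole ingroup.
Only J and M show the derived state '+' for webbed digits, supporting them as a clade.
Most parsimonious ingroup topology: (((L,(M,J)),E),X).
The clade {J, L, M} is supported by chelicerae fused: its derived state '+' occurs in exactly those taxa and in no other taxon (including the outgroup).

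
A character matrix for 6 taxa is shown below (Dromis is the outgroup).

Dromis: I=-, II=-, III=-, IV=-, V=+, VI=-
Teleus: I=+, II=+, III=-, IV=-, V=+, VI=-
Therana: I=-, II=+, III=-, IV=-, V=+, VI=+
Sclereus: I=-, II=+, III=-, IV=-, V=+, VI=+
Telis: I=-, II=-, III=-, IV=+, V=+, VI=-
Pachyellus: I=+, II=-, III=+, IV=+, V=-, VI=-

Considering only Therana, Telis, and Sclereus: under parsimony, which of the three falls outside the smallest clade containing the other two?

Character polarity is set by the outgroup: the derived state is whichever differs from the outgroup's state, so for V the derived state is '-', and for the remaining characters it is '+'.
I groups Pachyellus and Teleus, which is incompatible with the clades supported by the remaining characters; treating it as convergent (homoplasy) costs fewer steps than any alternative tree.
Only Sclereus, Teleus, and Therana show the derived state '+' for II, supporting them as a clade.
III (derived state '+') is unique to Pachyellus (autapomorphy; uninformative for grouping).
Only Pachyellus and Telis show the derived state '+' for IV, supporting them as a clade.
V: derived state '-' in Pachyellus only — an autapomorphy, so it tells us nothing about relationships among taxa.
VI (derived state '+') is shared by Sclereus and Therana — a synapomorphy uniting that clade.
Most parsimonious ingroup topology: ((Teleus,(Therana,Sclereus)),(Telis,Pachyellus)).
Therana and Sclereus share a more recent common ancestor with each other than either does with Telis, so Telis is the least closely related of the three.

Telis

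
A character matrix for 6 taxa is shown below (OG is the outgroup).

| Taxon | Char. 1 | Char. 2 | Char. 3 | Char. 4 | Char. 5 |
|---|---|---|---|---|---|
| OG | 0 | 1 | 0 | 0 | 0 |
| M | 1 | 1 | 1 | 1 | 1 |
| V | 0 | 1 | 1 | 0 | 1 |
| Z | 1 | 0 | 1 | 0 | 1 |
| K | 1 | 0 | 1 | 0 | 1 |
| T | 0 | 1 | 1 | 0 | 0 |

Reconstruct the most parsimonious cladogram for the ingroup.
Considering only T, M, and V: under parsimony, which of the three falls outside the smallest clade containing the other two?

Character polarity is set by the outgroup: the derived state is whichever differs from the outgroup's state, so for Char. 2 the derived state is '0', and for the remaining characters it is '1'.
Char. 1 (derived state '1') is shared by K, M, and Z — a synapomorphy uniting that clade.
Only K and Z show the derived state '0' for Char. 2, supporting them as a clade.
All ingroup taxa share the derived state '1' for Char. 3; it defines the ingroup but does not resolve relationships within it.
Char. 4 (derived state '1') is unique to M (autapomorphy; uninformative for grouping).
Only K, M, V, and Z show the derived state '1' for Char. 5, supporting them as a clade.
Most parsimonious ingroup topology: (((M,(Z,K)),V),T).
M and V share a more recent common ancestor with each other than either does with T, so T is the least closely related of the three.

T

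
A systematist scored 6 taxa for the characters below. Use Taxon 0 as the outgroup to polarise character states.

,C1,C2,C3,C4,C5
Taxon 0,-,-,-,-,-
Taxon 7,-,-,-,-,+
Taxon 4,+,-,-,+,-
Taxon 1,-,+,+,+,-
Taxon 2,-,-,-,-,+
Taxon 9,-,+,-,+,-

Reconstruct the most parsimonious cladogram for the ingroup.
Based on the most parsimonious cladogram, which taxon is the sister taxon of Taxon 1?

Taxon 9

The outgroup has state '-' for every character, so '+' is the derived state throughout.
C1: derived state '+' in Taxon 4 only — an autapomorphy, so it tells us nothing about relationships among taxa.
C2 (derived state '+') is shared by Taxon 1 and Taxon 9 — a synapomorphy uniting that clade.
C3: derived state '+' in Taxon 1 only — an autapomorphy, so it tells us nothing about relationships among taxa.
C4 (derived state '+') is shared by Taxon 1, Taxon 4, and Taxon 9 — a synapomorphy uniting that clade.
C5 (derived state '+') is shared by Taxon 2 and Taxon 7 — a synapomorphy uniting that clade.
Most parsimonious ingroup topology: ((Taxon 7,Taxon 2),(Taxon 4,(Taxon 1,Taxon 9))).
Taxon 1 and Taxon 9 form a cherry on this tree, so they are sister taxa.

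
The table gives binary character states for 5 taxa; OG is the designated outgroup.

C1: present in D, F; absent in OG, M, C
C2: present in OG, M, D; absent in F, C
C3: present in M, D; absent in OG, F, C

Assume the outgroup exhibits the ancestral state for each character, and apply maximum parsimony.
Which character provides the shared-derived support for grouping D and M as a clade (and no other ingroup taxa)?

C3

Character polarity is set by the outgroup: the derived state is whichever differs from the outgroup's state, so for C2 the derived state is 'absent', and for the remaining characters it is 'present'.
C1 (state 'present') occurs in D and F but conflicts with the nesting implied by the other characters — most parsimoniously interpreted as homoplasy.
Only C and F show the derived state 'absent' for C2, supporting them as a clade.
C3: derived state 'present' in D and M only — synapomorphy for {D, M}.
Most parsimonious ingroup topology: ((M,D),(F,C)).
The clade {D, M} is supported by C3: its derived state 'present' occurs in exactly those taxa and in no other taxon (including the outgroup).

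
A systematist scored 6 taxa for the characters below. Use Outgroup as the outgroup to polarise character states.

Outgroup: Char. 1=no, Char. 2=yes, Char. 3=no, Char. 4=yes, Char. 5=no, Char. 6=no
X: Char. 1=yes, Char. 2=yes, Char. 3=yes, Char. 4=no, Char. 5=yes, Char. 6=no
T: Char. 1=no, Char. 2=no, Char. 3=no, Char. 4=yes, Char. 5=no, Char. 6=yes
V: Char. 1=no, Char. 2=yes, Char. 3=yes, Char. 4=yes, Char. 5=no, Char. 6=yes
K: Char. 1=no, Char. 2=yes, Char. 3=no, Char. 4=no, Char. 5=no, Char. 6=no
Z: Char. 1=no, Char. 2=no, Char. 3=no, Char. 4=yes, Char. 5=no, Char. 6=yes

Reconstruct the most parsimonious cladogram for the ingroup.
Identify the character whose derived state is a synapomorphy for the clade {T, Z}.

Character polarity is set by the outgroup: the derived state is whichever differs from the outgroup's state, so for Char. 2, Char. 4 the derived state is 'no', and for the remaining characters it is 'yes'.
Char. 1: derived state 'yes' in X only — an autapomorphy, so it tells us nothing about relationships among taxa.
Char. 2: derived state 'no' in T and Z only — synapomorphy for {T, Z}.
Char. 3 (state 'yes') occurs in V and X but conflicts with the nesting implied by the other characters — most parsimoniously interpreted as homoplasy.
Char. 4: derived state 'no' in K and X only — synapomorphy for {K, X}.
Char. 5 (derived state 'yes') is unique to X (autapomorphy; uninformative for grouping).
Char. 6 (derived state 'yes') is shared by T, V, and Z — a synapomorphy uniting that clade.
Most parsimonious ingroup topology: ((X,K),((T,Z),V)).
The clade {T, Z} is supported by Char. 2: its derived state 'no' occurs in exactly those taxa and in no other taxon (including the outgroup).

Char. 2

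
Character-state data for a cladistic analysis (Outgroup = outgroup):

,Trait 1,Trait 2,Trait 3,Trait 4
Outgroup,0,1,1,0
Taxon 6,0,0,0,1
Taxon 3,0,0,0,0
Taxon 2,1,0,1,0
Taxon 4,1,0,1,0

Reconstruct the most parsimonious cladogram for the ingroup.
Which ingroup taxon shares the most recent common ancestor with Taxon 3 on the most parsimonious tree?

Taxon 6

Character polarity is set by the outgroup: the derived state is whichever differs from the outgroup's state, so for Trait 2, Trait 3 the derived state is '0', and for the remaining characters it is '1'.
Trait 1 (derived state '1') is shared by Taxon 2 and Taxon 4 — a synapomorphy uniting that clade.
All ingroup taxa share the derived state '0' for Trait 2; it defines the ingroup but does not resolve relationships within it.
Trait 3 (derived state '0') is shared by Taxon 3 and Taxon 6 — a synapomorphy uniting that clade.
Trait 4 (derived state '1') is unique to Taxon 6 (autapomorphy; uninformative for grouping).
Most parsimonious ingroup topology: ((Taxon 6,Taxon 3),(Taxon 2,Taxon 4)).
Taxon 3 and Taxon 6 form a cherry on this tree, so they are sister taxa.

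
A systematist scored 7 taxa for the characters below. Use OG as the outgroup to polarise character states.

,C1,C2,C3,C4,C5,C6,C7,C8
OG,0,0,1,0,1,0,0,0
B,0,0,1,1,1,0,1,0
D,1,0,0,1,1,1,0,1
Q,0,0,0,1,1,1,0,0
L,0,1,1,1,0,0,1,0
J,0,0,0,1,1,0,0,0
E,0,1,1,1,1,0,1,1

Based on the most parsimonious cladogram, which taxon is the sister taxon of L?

Character polarity is set by the outgroup: the derived state is whichever differs from the outgroup's state, so for C3, C5 the derived state is '0', and for the remaining characters it is '1'.
C1: derived state '1' in D only — an autapomorphy, so it tells us nothing about relationships among taxa.
C2: derived state '1' in E and L only — synapomorphy for {E, L}.
C3 (derived state '0') is shared by D, J, and Q — a synapomorphy uniting that clade.
All ingroup taxa share the derived state '1' for C4; it defines the ingroup but does not resolve relationships within it.
C5 (derived state '0') is unique to L (autapomorphy; uninformative for grouping).
C6: derived state '1' in D and Q only — synapomorphy for {D, Q}.
C7: derived state '1' in B, E, and L only — synapomorphy for {B, E, L}.
C8 groups D and E, which is incompatible with the clades supported by the remaining characters; treating it as convergent (homoplasy) costs fewer steps than any alternative tree.
Most parsimonious ingroup topology: ((B,(L,E)),((D,Q),J)).
L and E form a cherry on this tree, so they are sister taxa.

E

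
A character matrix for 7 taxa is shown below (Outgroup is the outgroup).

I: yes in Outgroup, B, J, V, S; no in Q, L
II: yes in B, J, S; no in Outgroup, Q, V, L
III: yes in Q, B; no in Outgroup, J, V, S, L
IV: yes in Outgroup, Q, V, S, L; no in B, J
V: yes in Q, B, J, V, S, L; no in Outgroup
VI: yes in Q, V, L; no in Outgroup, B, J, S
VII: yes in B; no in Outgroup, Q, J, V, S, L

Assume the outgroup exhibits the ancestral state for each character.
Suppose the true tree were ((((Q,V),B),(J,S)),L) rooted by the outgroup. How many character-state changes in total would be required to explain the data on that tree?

12

Map each character onto ((((Q,V),B),(J,S)),L) (rooted by Outgroup) and count the minimum state changes it requires (Fitch parsimony):
I: 2; II: 2; III: 2; IV: 2; V: 1; VI: 2; VII: 1.
Total tree length = 12.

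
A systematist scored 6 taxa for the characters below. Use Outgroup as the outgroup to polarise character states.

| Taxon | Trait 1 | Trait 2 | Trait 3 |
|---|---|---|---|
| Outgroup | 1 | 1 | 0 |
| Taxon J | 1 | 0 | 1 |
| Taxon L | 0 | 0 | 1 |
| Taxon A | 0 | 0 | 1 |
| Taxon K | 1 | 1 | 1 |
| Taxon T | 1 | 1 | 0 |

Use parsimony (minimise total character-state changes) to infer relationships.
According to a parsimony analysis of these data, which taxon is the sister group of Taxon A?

Taxon L

Character polarity is set by the outgroup: the derived state is whichever differs from the outgroup's state, so for Trait 1, Trait 2 the derived state is '0', and for the remaining characters it is '1'.
Trait 1 (derived state '0') is shared by Taxon A and Taxon L — a synapomorphy uniting that clade.
Only Taxon A, Taxon J, and Taxon L show the derived state '0' for Trait 2, supporting them as a clade.
Trait 3 (derived state '1') is shared by Taxon A, Taxon J, Taxon K, and Taxon L — a synapomorphy uniting that clade.
Most parsimonious ingroup topology: (((Taxon J,(Taxon L,Taxon A)),Taxon K),Taxon T).
Taxon A and Taxon L form a cherry on this tree, so they are sister taxa.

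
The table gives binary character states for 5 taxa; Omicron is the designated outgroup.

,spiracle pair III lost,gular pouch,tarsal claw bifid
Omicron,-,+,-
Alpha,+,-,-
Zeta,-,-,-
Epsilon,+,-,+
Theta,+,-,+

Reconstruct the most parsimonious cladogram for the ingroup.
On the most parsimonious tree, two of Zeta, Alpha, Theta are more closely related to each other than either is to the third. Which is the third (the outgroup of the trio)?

Zeta

Character polarity is set by the outgroup: the derived state is whichever differs from the outgroup's state, so for gular pouch the derived state is '-', and for the remaining characters it is '+'.
spiracle pair III lost (derived state '+') is shared by Alpha, Epsilon, and Theta — a synapomorphy uniting that clade.
gular pouch (derived state '-') is shared by all ingroup taxa — unites the whole ingroup.
Only Epsilon and Theta show the derived state '+' for tarsal claw bifid, supporting them as a clade.
Most parsimonious ingroup topology: ((Alpha,(Epsilon,Theta)),Zeta).
Theta and Alpha share a more recent common ancestor with each other than either does with Zeta, so Zeta is the least closely related of the three.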